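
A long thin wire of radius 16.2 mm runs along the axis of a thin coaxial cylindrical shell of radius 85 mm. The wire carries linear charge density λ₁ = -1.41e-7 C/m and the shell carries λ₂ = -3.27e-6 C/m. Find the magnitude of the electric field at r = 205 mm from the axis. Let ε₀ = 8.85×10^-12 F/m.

Choose a coaxial cylinder of radius r = 205 mm (arbitrary length L) as the Gaussian surface (r > 85 mm, enclosing both).
λ_enc = λ₁ + λ₂ = (-1.41×10^-7) + (-3.27×10^-6) = -3.411×10^-6 C/m.
Since E is radial and uniform over the curved surface, Φ = E·2πrL = Q_enc/ε₀ = λ_enc L/ε₀.
E = |λ_enc|/(2πε₀r) = (3.411×10^-6)/(2π·8.85×10^-12·0.205) = 2.99×10^5 N/C.

|E| ≈ 2.99e5 N/C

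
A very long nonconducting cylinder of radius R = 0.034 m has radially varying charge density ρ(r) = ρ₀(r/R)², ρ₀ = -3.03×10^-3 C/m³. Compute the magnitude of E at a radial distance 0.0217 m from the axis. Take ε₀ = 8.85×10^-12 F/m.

By cylindrical symmetry E is radial; use a coaxial Gaussian cylinder of radius 0.0217 m and length L (r < R).
λ_enc = ∫₀^r ρ(r')·2πr' dr' = (2πρ₀/R²)·r^4/4 = -9.129×10^-7 C/m.
Gauss's law: E·2πrL = λ_enc L/ε₀.
E = |λ_enc|/(2πε₀r) = (9.129×10^-7)/(2π·8.85×10^-12·0.0217) = 7.57e5 N/C.

7.57e5 N/C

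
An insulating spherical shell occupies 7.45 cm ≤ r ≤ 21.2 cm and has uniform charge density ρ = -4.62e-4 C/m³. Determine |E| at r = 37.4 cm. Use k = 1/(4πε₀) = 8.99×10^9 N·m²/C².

|E| ≈ 1.13×10^6 V/m

Symmetry ⇒ E = E(r) r̂. Gaussian sphere of radius r = 37.4 cm (r > 21.2 cm, enclosing the whole shell).
Q_enc = ρ·(4π/3)(b³ − a³) = (-4.62e-4)·(4π/3)·((0.212)³ − (0.0745)³) = -1.764e-5 C.
Gauss's law: E·4πr² = Q_enc/ε₀.
E = k|Q_enc|/r² = (8.99×10^9)(1.764e-5)/(0.374)² = 1.13×10^6 N/C.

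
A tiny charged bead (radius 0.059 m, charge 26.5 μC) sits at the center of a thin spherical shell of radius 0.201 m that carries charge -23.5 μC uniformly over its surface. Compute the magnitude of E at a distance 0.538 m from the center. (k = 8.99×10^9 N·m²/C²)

Symmetry ⇒ E = E(r) r̂. Gaussian sphere of radius r = 0.538 m (r > 0.201 m, enclosing both).
Q_enc = (26.5 μC) + (-23.5 μC) = 3.00×10^-6 C.
Since E is radial and uniform over the Gaussian sphere, Φ = E·4πr² = Q_enc/ε₀.
E = k|Q_enc|/r² = (8.99×10^9)(3.00e-6)/(0.538)² = 9.32×10^4 N/C.

E = 9.32×10^4 N/C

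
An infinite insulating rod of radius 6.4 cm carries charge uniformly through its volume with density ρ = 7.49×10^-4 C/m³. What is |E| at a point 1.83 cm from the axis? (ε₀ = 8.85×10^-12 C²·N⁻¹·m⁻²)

|E| ≈ 7.74×10^5 N/C

By cylindrical symmetry E is radial; use a coaxial Gaussian cylinder of radius 1.83 cm and length L (r < R).
Enclosed charge per unit length: λ_enc = ρ·πr² = (7.49e-4)π(0.0183)² = 7.88×10^-7 C/m.
Gauss's law: E·2πrL = λ_enc L/ε₀.
E = |λ_enc|/(2πε₀r) = (7.88×10^-7)/(2π·8.85×10^-12·0.0183) = 7.74×10^5 N/C.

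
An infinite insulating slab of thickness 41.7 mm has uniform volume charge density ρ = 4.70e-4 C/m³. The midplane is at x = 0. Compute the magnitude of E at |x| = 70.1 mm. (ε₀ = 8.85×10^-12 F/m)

|E| ≈ 1.11×10^6 N/C

The point |x| = 70.1 mm lies outside the slab (half-thickness 0.02085 m). A symmetric pillbox spanning the full slab encloses Q_enc = ρ·d·A.
Flux = 2EA ⇒ E = |ρ|d/(2ε₀), independent of distance outside.
E = (4.70×10^-4)(0.0417)/(2·8.85×10^-12) = 1.11e6 N/C.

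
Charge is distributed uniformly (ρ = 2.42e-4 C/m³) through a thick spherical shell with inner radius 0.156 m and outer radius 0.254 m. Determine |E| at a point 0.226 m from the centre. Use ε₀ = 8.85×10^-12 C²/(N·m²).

E = 1.38×10^6 N/C

Symmetry ⇒ E = E(r) r̂. Gaussian sphere of radius r = 0.226 m (within the shell material, 0.156 m < r < 0.254 m).
Only the shell between 0.156 m and r is enclosed: Q_enc = ρ·(4π/3)(r³ − a³) = (2.42×10^-4)·(4π/3)·((0.226)³ − (0.156)³) = 7.853×10^-6 C.
Since E is radial and uniform over the Gaussian sphere, Φ = E·4πr² = Q_enc/ε₀.
E = |Q_enc|/(4πε₀r²) = (7.853×10^-6)/(4π·8.85×10^-12·(0.226)²) = 1.38×10^6 N/C.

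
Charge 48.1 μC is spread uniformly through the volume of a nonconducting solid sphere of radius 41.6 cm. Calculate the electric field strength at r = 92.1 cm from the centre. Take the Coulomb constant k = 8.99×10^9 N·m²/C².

Symmetry ⇒ E = E(r) r̂. Gaussian sphere of radius r = 92.1 cm (r > R, so the entire charge is enclosed).
Q_enc = 48.1 μC = 4.81×10^-5 C.
Since E is radial and uniform over the Gaussian sphere, Φ = E·4πr² = Q_enc/ε₀.
E = k|Q_enc|/r² = (8.99×10^9)(4.81e-5)/(0.921)² = 5.10e5 N/C.

|E| ≈ 5.10×10^5 N/C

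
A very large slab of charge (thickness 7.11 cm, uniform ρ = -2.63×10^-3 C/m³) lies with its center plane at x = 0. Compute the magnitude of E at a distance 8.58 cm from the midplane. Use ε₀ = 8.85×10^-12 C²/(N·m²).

The point |x| = 8.58 cm lies outside the slab (half-thickness 0.03555 m). A symmetric pillbox spanning the full slab encloses Q_enc = ρ·d·A.
Flux = 2EA ⇒ E = |ρ|d/(2ε₀), independent of distance outside.
E = (2.63×10^-3)(0.0711)/(2·8.85×10^-12) = 1.06e7 N/C.

|E| ≈ 1.06e7 N/C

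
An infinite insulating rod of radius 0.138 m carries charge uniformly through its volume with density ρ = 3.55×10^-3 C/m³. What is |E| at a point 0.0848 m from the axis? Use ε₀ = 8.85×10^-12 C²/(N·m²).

Choose a coaxial cylinder of radius r = 0.0848 m (arbitrary length L) as the Gaussian surface (r < R).
Enclosed charge per unit length: λ_enc = ρ·πr² = (3.55×10^-3)π(0.0848)² = 8.02×10^-5 C/m.
By Gauss's law (flux through the curved wall only), E·2πrL = λ_enc L/ε₀.
E = |λ_enc|/(2πε₀r) = (8.02e-5)/(2π·8.85×10^-12·0.0848) = 1.70×10^7 N/C.

|E| ≈ 1.70×10^7 N/C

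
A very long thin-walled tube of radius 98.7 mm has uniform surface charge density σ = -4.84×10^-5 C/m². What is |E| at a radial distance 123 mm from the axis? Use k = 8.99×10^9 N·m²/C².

E ≈ 4.39e6 N/C

By cylindrical symmetry E is radial; use a coaxial Gaussian cylinder of radius 123 mm and length L (r > 98.7 mm).
The whole shell is enclosed: λ_enc = σ·2πR = (-4.84×10^-5)·2π·(0.0987) = -3.002e-5 C/m.
Applying ∮E·dA = Q_enc/ε₀ with the end caps contributing no flux:
E = 2k|λ_enc|/r = 2(8.99×10^9)(3.002×10^-5)/(0.123) = 4.39×10^6 N/C.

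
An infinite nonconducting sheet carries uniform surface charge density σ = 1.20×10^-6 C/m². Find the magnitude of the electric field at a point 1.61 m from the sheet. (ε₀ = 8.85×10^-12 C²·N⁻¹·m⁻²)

By planar symmetry E is perpendicular to the sheet and uniform; use a Gaussian pillbox with flat faces of area A on each side of the sheet.
Only the two end caps contribute flux: Φ = 2EA. With Q_enc = σA, Gauss's law gives E = |σ|/(2ε₀).
E = |σ|/(2ε₀) = (1.20×10^-6)/(2·8.85×10^-12) = 6.78×10^4 N/C.

6.78×10^4 V/m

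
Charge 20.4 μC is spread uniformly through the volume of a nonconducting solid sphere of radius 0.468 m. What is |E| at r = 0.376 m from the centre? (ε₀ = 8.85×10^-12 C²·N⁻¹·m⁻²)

By spherical symmetry E is radial; choose a Gaussian sphere of radius r = 0.376 m (r < R).
For a uniform sphere the enclosed fraction is (r/R)³, so Q_enc = (20.4 μC)(0.376/0.468)³ = 1.058e-5 C.
By Gauss's law, ∮E·dA = E·4πr² = Q_enc/ε₀.
E = |Q_enc|/(4πε₀r²) = (1.058×10^-5)/(4π·8.85×10^-12·(0.376)²) = 6.73e5 N/C.

E = 6.73×10^5 N/C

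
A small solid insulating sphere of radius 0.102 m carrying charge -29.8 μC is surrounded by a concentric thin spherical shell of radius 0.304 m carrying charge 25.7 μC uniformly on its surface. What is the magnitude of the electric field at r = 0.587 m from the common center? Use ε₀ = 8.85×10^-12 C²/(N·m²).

By spherical symmetry E is radial; choose a Gaussian sphere of radius r = 0.587 m (r > 0.304 m, enclosing both).
Q_enc = (-29.8 μC) + (25.7 μC) = -4.10e-6 C.
Since E is radial and uniform over the Gaussian sphere, Φ = E·4πr² = Q_enc/ε₀.
E = |Q_enc|/(4πε₀r²) = (4.10e-6)/(4π·8.85×10^-12·(0.587)²) = 1.07e5 N/C.

|E| = 1.07×10^5 N/C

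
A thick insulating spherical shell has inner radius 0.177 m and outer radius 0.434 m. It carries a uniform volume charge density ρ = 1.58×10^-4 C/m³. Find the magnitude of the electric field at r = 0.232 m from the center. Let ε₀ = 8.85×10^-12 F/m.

Take a concentric spherical Gaussian surface of radius r = 0.232 m (within the shell material, 0.177 m < r < 0.434 m).
Enclosed charge is the volume from a to r: Q_enc = (4π/3)ρ(r³ − a³) = 4.594e-6 C.
Since E is radial and uniform over the Gaussian sphere, Φ = E·4πr² = Q_enc/ε₀.
E = |Q_enc|/(4πε₀r²) = (4.594×10^-6)/(4π·8.85×10^-12·(0.232)²) = 7.68×10^5 N/C.

E ≈ 7.68×10^5 N/C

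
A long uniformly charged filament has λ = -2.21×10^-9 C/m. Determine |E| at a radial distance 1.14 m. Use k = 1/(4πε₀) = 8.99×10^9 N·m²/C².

Coaxial Gaussian cylinder, radius r = 1.14 m, length L.
Q_enc = λL, so λ_enc = -2.21×10^-9 C/m.
Gauss's law: E·2πrL = λ_enc L/ε₀.
E = 2k|λ_enc|/r = 2(8.99×10^9)(2.21×10^-9)/(1.14) = 34.9 N/C.

34.9 N/C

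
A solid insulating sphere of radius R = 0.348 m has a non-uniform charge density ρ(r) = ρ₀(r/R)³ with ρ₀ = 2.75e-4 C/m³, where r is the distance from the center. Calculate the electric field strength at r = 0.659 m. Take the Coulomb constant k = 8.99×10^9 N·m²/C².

5.02e5 N/C

Take a concentric spherical Gaussian surface of radius r = 0.659 m (r > R, all charge enclosed).
Q_enc = 4π ∫₀^R ρ₀(r'/R)^3 r'² dr' = 4πρ₀R³/6 = 2.427e-5 C.
By Gauss's law, ∮E·dA = E·4πr² = Q_enc/ε₀.
E = k|Q_enc|/r² = (8.99×10^9)(2.427e-5)/(0.659)² = 5.02×10^5 N/C.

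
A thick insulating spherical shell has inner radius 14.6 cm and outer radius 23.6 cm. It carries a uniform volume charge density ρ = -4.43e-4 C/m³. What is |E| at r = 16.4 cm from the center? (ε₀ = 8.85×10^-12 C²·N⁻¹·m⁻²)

E ≈ 8.06×10^5 N/C

By spherical symmetry E is radial; choose a Gaussian sphere of radius r = 16.4 cm (within the shell material, 14.6 cm < r < 23.6 cm).
Only the shell between 14.6 cm and r is enclosed: Q_enc = ρ·(4π/3)(r³ − a³) = (-4.43×10^-4)·(4π/3)·((0.164)³ − (0.146)³) = -2.41e-6 C.
Since E is radial and uniform over the Gaussian sphere, Φ = E·4πr² = Q_enc/ε₀.
E = |Q_enc|/(4πε₀r²) = (2.41×10^-6)/(4π·8.85×10^-12·(0.164)²) = 8.06e5 N/C.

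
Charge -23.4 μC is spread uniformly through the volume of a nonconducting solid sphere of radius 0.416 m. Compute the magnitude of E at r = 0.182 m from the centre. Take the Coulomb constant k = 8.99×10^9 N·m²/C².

Symmetry ⇒ E = E(r) r̂. Gaussian sphere of radius r = 0.182 m (r < R).
For a uniform sphere the enclosed fraction is (r/R)³, so Q_enc = (-23.4 μC)(0.182/0.416)³ = -1.96e-6 C.
Applying ∮E·dA = Q_enc/ε₀ with Φ = E(4πr²):
E = k|Q_enc|/r² = (8.99×10^9)(1.96e-6)/(0.182)² = 5.32×10^5 N/C.

|E| ≈ 5.32e5 V/m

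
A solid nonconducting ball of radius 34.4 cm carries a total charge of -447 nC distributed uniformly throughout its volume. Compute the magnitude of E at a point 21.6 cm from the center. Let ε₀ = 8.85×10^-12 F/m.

By spherical symmetry E is radial; choose a Gaussian sphere of radius r = 21.6 cm (r < R).
For a uniform sphere the enclosed fraction is (r/R)³, so Q_enc = (-447 nC)(0.216/0.344)³ = -1.107×10^-7 C.
Applying ∮E·dA = Q_enc/ε₀ with Φ = E(4πr²):
E = |Q_enc|/(4πε₀r²) = (1.107e-7)/(4π·8.85×10^-12·(0.216)²) = 2.13×10^4 N/C.

2.13×10^4 N/C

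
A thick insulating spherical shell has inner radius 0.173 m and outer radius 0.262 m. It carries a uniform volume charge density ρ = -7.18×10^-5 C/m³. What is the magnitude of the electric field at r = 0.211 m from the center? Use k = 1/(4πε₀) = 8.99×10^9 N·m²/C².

By spherical symmetry E is radial; choose a Gaussian sphere of radius r = 0.211 m (within the shell material, 0.173 m < r < 0.262 m).
Enclosed charge is the volume from a to r: Q_enc = (4π/3)ρ(r³ − a³) = -1.268×10^-6 C.
Applying ∮E·dA = Q_enc/ε₀ with Φ = E(4πr²):
E = k|Q_enc|/r² = (8.99×10^9)(1.268×10^-6)/(0.211)² = 2.56e5 N/C.

E ≈ 2.56e5 V/m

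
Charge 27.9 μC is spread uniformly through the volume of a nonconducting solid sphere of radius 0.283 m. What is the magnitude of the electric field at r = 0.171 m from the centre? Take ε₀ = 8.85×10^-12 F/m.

By spherical symmetry E is radial; choose a Gaussian sphere of radius r = 0.171 m (r < R).
For a uniform sphere the enclosed fraction is (r/R)³, so Q_enc = (27.9 μC)(0.171/0.283)³ = 6.155×10^-6 C.
Applying ∮E·dA = Q_enc/ε₀ with Φ = E(4πr²):
E = |Q_enc|/(4πε₀r²) = (6.155×10^-6)/(4π·8.85×10^-12·(0.171)²) = 1.89×10^6 N/C.

E = 1.89e6 N/C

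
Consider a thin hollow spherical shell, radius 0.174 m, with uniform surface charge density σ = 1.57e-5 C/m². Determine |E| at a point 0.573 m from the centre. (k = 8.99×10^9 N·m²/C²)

E = 1.64×10^5 N/C

By spherical symmetry E is radial; choose a Gaussian sphere of radius r = 0.573 m (r > 0.174 m).
The entire shell is enclosed: Q_enc = σ·4πR² = (1.57×10^-5)·4π·(0.174)² = 5.973e-6 C.
Applying ∮E·dA = Q_enc/ε₀ with Φ = E(4πr²):
E = k|Q_enc|/r² = (8.99×10^9)(5.973×10^-6)/(0.573)² = 1.64×10^5 N/C.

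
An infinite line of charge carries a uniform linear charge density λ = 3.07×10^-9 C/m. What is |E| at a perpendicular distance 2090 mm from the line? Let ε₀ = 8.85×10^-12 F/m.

26.4 N/C

Take a coaxial cylindrical Gaussian surface of radius r = 2090 mm and length L.
Q_enc = λL, so λ_enc = 3.07×10^-9 C/m.
Gauss's law: E·2πrL = λ_enc L/ε₀.
E = |λ_enc|/(2πε₀r) = (3.07e-9)/(2π·8.85×10^-12·2.09) = 26.4 N/C.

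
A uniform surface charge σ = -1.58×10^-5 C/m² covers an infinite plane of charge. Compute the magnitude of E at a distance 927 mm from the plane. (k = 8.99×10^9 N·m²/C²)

By planar symmetry E is perpendicular to the sheet and uniform; use a Gaussian pillbox with flat faces of area A on each side of the sheet.
Flux Φ = 2EA and Q_enc = σA, so 2EA = σA/ε₀ ⇒ E = |σ|/(2ε₀), independent of distance.
E = 2πk|σ| = 2π(8.99×10^9)(1.58×10^-5) = 8.92×10^5 N/C.

|E| = 8.92×10^5 V/m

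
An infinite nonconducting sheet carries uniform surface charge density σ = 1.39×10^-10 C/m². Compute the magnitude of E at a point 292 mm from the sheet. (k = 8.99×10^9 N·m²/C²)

|E| ≈ 7.85 V/m

Choose a cylindrical pillbox piercing the sheet, end faces (area A) parallel to it.
Only the two end caps contribute flux: Φ = 2EA. With Q_enc = σA, Gauss's law gives E = |σ|/(2ε₀).
E = 2πk|σ| = 2π(8.99×10^9)(1.39e-10) = 7.85 N/C.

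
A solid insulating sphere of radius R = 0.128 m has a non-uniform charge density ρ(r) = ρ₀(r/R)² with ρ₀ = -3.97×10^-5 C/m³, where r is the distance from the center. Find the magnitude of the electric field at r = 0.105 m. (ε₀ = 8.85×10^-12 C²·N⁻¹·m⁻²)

By spherical symmetry E is radial; choose a Gaussian sphere of radius r = 0.105 m (r < R).
Integrate the density: Q_enc = 4π ∫₀^r ρ₀(r'/R)^2 r'² dr' = 4πρ₀ r^5/(5·R²) = -7.772×10^-8 C.
By Gauss's law, ∮E·dA = E·4πr² = Q_enc/ε₀.
E = |Q_enc|/(4πε₀r²) = (7.772×10^-8)/(4π·8.85×10^-12·(0.105)²) = 6.34×10^4 N/C.

E ≈ 6.34e4 N/C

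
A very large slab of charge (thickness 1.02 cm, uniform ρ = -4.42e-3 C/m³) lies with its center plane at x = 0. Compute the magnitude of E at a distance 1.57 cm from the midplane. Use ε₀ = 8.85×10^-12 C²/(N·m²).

E ≈ 2.55×10^6 V/m

The point |x| = 1.57 cm lies outside the slab (half-thickness 0.0051 m). A symmetric pillbox spanning the full slab encloses Q_enc = ρ·d·A.
Flux = 2EA ⇒ E = |ρ|d/(2ε₀), independent of distance outside.
E = (4.42×10^-3)(0.0102)/(2·8.85×10^-12) = 2.55×10^6 N/C.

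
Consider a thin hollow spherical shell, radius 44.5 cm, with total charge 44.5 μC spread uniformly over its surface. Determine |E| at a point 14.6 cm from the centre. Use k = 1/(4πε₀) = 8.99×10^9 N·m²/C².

E = 0 (no enclosed charge)

Use a concentric Gaussian sphere at r = 14.6 cm (inside the shell, r < 44.5 cm).
No charge lies within this surface, so Q_enc = 0 and Gauss's law gives E·4πr² = 0 ⇒ E = 0.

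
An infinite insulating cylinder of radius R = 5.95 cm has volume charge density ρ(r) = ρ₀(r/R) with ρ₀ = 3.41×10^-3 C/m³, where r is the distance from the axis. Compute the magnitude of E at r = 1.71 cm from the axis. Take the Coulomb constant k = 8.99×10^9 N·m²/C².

Coaxial Gaussian cylinder, radius r = 1.71 cm, length L (r < R).
Integrating ρ over the cross-section to radius r: λ_enc = (2πρ₀/R) ∫₀^r r'^2 dr' = 2πρ₀ r^3/(3·R) = 6.002×10^-7 C/m.
Applying ∮E·dA = Q_enc/ε₀ with the end caps contributing no flux:
E = 2k|λ_enc|/r = 2(8.99×10^9)(6.002×10^-7)/(0.0171) = 6.31e5 N/C.

E = 6.31e5 V/m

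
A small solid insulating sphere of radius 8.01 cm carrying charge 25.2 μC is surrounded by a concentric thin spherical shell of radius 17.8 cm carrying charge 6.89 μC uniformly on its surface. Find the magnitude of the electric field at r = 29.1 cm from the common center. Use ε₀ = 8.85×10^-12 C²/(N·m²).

Symmetry ⇒ E = E(r) r̂. Gaussian sphere of radius r = 29.1 cm (r > 17.8 cm, enclosing both).
Q_enc = (25.2 μC) + (6.89 μC) = 3.209×10^-5 C.
Gauss's law: E·4πr² = Q_enc/ε₀.
E = |Q_enc|/(4πε₀r²) = (3.209e-5)/(4π·8.85×10^-12·(0.291)²) = 3.41e6 N/C.

|E| ≈ 3.41e6 N/C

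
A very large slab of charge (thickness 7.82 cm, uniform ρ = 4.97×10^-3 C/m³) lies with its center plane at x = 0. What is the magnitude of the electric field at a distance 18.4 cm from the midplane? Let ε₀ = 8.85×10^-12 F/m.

The point |x| = 18.4 cm lies outside the slab (half-thickness 0.0391 m). A symmetric pillbox spanning the full slab encloses Q_enc = ρ·d·A.
Flux = 2EA ⇒ E = |ρ|d/(2ε₀), independent of distance outside.
E = (4.97e-3)(0.0782)/(2·8.85×10^-12) = 2.20×10^7 N/C.

|E| = 2.20e7 N/C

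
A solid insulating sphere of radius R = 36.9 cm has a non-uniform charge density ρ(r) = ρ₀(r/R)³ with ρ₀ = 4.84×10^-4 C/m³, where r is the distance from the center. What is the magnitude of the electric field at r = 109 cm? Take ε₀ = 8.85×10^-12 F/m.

|E| = 3.85×10^5 N/C

Take a concentric spherical Gaussian surface of radius r = 109 cm (r > R, all charge enclosed).
Q_enc = 4π ∫₀^R ρ₀(r'/R)^3 r'² dr' = 4πρ₀R³/6 = 5.093×10^-5 C.
By Gauss's law, ∮E·dA = E·4πr² = Q_enc/ε₀.
E = |Q_enc|/(4πε₀r²) = (5.093×10^-5)/(4π·8.85×10^-12·(1.09)²) = 3.85×10^5 N/C.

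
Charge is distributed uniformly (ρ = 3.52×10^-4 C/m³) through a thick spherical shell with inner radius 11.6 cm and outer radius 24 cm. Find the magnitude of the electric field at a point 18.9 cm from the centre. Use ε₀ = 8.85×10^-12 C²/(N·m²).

Take a concentric spherical Gaussian surface of radius r = 18.9 cm (within the shell material, 11.6 cm < r < 24 cm).
Only the shell between 11.6 cm and r is enclosed: Q_enc = ρ·(4π/3)(r³ − a³) = (3.52×10^-4)·(4π/3)·((0.189)³ − (0.116)³) = 7.653×10^-6 C.
Since E is radial and uniform over the Gaussian sphere, Φ = E·4πr² = Q_enc/ε₀.
E = |Q_enc|/(4πε₀r²) = (7.653×10^-6)/(4π·8.85×10^-12·(0.189)²) = 1.93×10^6 N/C.

E ≈ 1.93×10^6 V/m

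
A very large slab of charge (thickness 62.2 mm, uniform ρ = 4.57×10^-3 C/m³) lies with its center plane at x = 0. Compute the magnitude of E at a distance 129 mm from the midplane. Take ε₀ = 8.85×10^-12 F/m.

E ≈ 1.61×10^7 N/C

The point |x| = 129 mm lies outside the slab (half-thickness 0.0311 m). A symmetric pillbox spanning the full slab encloses Q_enc = ρ·d·A.
Flux = 2EA ⇒ E = |ρ|d/(2ε₀), independent of distance outside.
E = (4.57×10^-3)(0.0622)/(2·8.85×10^-12) = 1.61×10^7 N/C.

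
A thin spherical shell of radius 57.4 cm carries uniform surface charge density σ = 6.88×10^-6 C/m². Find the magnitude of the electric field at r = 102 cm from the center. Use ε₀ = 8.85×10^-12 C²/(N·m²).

|E| ≈ 2.46×10^5 V/m

Symmetry ⇒ E = E(r) r̂. Gaussian sphere of radius r = 102 cm (r > 57.4 cm).
The entire shell is enclosed: Q_enc = σ·4πR² = (6.88×10^-6)·4π·(0.574)² = 2.849×10^-5 C.
Applying ∮E·dA = Q_enc/ε₀ with Φ = E(4πr²):
E = |Q_enc|/(4πε₀r²) = (2.849×10^-5)/(4π·8.85×10^-12·(1.02)²) = 2.46×10^5 N/C.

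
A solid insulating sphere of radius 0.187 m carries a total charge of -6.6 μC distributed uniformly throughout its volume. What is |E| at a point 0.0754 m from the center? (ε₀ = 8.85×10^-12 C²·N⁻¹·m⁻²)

|E| = 6.84×10^5 V/m

By spherical symmetry E is radial; choose a Gaussian sphere of radius r = 0.0754 m (r < R).
For a uniform sphere the enclosed fraction is (r/R)³, so Q_enc = (-6.6 μC)(0.0754/0.187)³ = -4.326×10^-7 C.
By Gauss's law, ∮E·dA = E·4πr² = Q_enc/ε₀.
E = |Q_enc|/(4πε₀r²) = (4.326×10^-7)/(4π·8.85×10^-12·(0.0754)²) = 6.84×10^5 N/C.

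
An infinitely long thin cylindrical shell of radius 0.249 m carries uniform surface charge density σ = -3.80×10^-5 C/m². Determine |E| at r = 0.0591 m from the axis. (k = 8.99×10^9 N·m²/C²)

Take a coaxial cylindrical Gaussian surface of radius r = 0.0591 m and length L (r < 0.249 m, inside the shell).
No charge is enclosed, so Gauss's law gives E·2πrL = 0 ⇒ E = 0.

E = 0 (no enclosed charge)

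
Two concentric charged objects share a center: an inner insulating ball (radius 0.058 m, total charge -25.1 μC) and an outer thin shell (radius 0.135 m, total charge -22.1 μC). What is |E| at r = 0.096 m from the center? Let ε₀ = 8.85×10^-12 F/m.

Symmetry ⇒ E = E(r) r̂. Gaussian sphere of radius r = 0.096 m (between the bodies, 0.058 m < r < 0.135 m).
Only the inner charge is enclosed; the outer shell contributes nothing inside itself. Q_enc = -25.1 μC = -2.51×10^-5 C.
By Gauss's law, ∮E·dA = E·4πr² = Q_enc/ε₀.
E = |Q_enc|/(4πε₀r²) = (2.51e-5)/(4π·8.85×10^-12·(0.096)²) = 2.45×10^7 N/C.

|E| ≈ 2.45×10^7 N/C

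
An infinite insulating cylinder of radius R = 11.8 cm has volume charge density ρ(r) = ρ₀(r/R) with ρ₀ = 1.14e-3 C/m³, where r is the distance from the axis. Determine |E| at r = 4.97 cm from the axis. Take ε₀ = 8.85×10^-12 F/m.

Coaxial Gaussian cylinder, radius r = 4.97 cm, length L (r < R).
λ_enc = ∫₀^r ρ(r')·2πr' dr' = (2πρ₀/R)·r^3/3 = 2.484×10^-6 C/m.
Since E is radial and uniform over the curved surface, Φ = E·2πrL = Q_enc/ε₀ = λ_enc L/ε₀.
E = |λ_enc|/(2πε₀r) = (2.484×10^-6)/(2π·8.85×10^-12·0.0497) = 8.99e5 N/C.

|E| = 8.99×10^5 N/C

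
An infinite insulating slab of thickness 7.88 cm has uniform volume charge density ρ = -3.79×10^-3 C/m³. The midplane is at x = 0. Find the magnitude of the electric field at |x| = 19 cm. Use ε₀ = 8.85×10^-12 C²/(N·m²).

E = 1.69e7 N/C

The point |x| = 19 cm lies outside the slab (half-thickness 0.0394 m). A symmetric pillbox spanning the full slab encloses Q_enc = ρ·d·A.
Flux = 2EA ⇒ E = |ρ|d/(2ε₀), independent of distance outside.
E = (3.79×10^-3)(0.0788)/(2·8.85×10^-12) = 1.69e7 N/C.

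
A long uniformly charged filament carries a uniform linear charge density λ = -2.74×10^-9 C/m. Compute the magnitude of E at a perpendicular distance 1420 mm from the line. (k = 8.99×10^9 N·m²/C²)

Take a coaxial cylindrical Gaussian surface of radius r = 1420 mm and length L.
Q_enc = λL, so λ_enc = -2.74×10^-9 C/m.
Gauss's law: E·2πrL = λ_enc L/ε₀.
E = 2k|λ_enc|/r = 2(8.99×10^9)(2.74×10^-9)/(1.42) = 34.7 N/C.

|E| ≈ 34.7 V/m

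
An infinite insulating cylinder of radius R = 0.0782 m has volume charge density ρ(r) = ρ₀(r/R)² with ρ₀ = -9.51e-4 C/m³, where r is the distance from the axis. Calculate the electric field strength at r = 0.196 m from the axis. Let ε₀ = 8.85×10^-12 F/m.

By cylindrical symmetry E is radial; use a coaxial Gaussian cylinder of radius 0.196 m and length L (r > R, full charge per length enclosed).
λ_enc = 2π ∫₀^R ρ₀(r'/R)^2 r' dr' = 2πρ₀R²/4 = -9.135e-6 C/m.
By Gauss's law (flux through the curved wall only), E·2πrL = λ_enc L/ε₀.
E = |λ_enc|/(2πε₀r) = (9.135×10^-6)/(2π·8.85×10^-12·0.196) = 8.38×10^5 N/C.

8.38×10^5 N/C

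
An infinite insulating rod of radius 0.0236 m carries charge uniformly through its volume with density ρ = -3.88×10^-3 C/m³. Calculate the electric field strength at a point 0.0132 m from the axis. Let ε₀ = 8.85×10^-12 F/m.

Take a coaxial cylindrical Gaussian surface of radius r = 0.0132 m and length L (r < R).
Enclosed charge per unit length: λ_enc = ρ·πr² = (-3.88×10^-3)π(0.0132)² = -2.124e-6 C/m.
Gauss's law: E·2πrL = λ_enc L/ε₀.
E = |λ_enc|/(2πε₀r) = (2.124×10^-6)/(2π·8.85×10^-12·0.0132) = 2.89×10^6 N/C.

2.89×10^6 N/C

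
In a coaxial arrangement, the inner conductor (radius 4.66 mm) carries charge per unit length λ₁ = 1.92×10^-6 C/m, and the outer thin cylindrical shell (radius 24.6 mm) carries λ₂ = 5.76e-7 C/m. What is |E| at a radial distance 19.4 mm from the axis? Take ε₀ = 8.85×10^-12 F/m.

Choose a coaxial cylinder of radius r = 19.4 mm (arbitrary length L) as the Gaussian surface (between the conductors, 4.66 mm < r < 24.6 mm).
The shell at 24.6 mm lies outside the Gaussian surface, so λ_enc = λ₁ = 1.92e-6 C/m.
Gauss's law: E·2πrL = λ_enc L/ε₀.
E = |λ_enc|/(2πε₀r) = (1.92×10^-6)/(2π·8.85×10^-12·0.0194) = 1.78×10^6 N/C.

E ≈ 1.78e6 N/C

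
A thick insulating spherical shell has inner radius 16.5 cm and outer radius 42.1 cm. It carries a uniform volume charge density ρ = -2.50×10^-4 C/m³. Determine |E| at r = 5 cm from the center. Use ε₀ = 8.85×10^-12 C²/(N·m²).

Take a concentric spherical Gaussian surface of radius r = 5 cm (r < 16.5 cm, inside the empty cavity).
No charge is enclosed, so by Gauss's law E·4πr² = 0 ⇒ E = 0.

|E| = 0 V/m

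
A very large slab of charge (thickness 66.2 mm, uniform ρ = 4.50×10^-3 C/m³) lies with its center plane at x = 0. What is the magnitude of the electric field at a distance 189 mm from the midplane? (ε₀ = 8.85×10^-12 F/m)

The point |x| = 189 mm lies outside the slab (half-thickness 0.0331 m). A symmetric pillbox spanning the full slab encloses Q_enc = ρ·d·A.
Flux = 2EA ⇒ E = |ρ|d/(2ε₀), independent of distance outside.
E = (4.50e-3)(0.0662)/(2·8.85×10^-12) = 1.68×10^7 N/C.

E = 1.68×10^7 V/m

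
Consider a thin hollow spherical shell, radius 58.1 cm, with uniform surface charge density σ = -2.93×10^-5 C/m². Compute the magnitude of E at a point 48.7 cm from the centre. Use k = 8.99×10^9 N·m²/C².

E = 0

By spherical symmetry E is radial; choose a Gaussian sphere of radius r = 48.7 cm (inside the shell, r < 58.1 cm).
All the charge is outside the Gaussian surface: Q_enc = 0, hence E = 0 everywhere inside the shell.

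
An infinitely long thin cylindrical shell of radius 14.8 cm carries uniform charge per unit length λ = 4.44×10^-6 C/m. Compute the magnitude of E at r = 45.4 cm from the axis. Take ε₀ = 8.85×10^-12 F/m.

Coaxial Gaussian cylinder, radius r = 45.4 cm, length L (r > 14.8 cm).
The full line charge is enclosed: λ_enc = 4.44×10^-6 C/m.
Since E is radial and uniform over the curved surface, Φ = E·2πrL = Q_enc/ε₀ = λ_enc L/ε₀.
E = |λ_enc|/(2πε₀r) = (4.44×10^-6)/(2π·8.85×10^-12·0.454) = 1.76e5 N/C.

E = 1.76e5 V/m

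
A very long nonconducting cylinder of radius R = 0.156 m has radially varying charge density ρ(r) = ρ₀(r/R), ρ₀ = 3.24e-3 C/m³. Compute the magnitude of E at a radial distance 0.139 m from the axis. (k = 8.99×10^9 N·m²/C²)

|E| ≈ 1.51×10^7 N/C

Coaxial Gaussian cylinder, radius r = 0.139 m, length L (r < R).
Integrating ρ over the cross-section to radius r: λ_enc = (2πρ₀/R) ∫₀^r r'^2 dr' = 2πρ₀ r^3/(3·R) = 1.168×10^-4 C/m.
Since E is radial and uniform over the curved surface, Φ = E·2πrL = Q_enc/ε₀ = λ_enc L/ε₀.
E = 2k|λ_enc|/r = 2(8.99×10^9)(1.168×10^-4)/(0.139) = 1.51×10^7 N/C.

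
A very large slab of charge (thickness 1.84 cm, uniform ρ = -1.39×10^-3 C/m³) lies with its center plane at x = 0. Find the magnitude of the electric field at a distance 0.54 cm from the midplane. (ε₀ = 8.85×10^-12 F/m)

E = 8.48e5 N/C

By symmetry E is perpendicular to the slab. A Gaussian pillbox from −0.54 cm to +0.54 cm (face area A) lies entirely within the slab.
Q_enc = ρ·(2x)·A and flux = 2EA, so 2EA = 2ρxA/ε₀ ⇒ E = |ρ|x/ε₀.
E = (1.39e-3)(0.0054)/(8.85×10^-12) = 8.48×10^5 N/C.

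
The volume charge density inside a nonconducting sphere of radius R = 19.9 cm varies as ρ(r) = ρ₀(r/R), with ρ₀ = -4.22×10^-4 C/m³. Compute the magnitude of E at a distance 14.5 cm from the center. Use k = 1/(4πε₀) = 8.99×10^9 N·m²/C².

Use a concentric Gaussian sphere at r = 14.5 cm (r < R).
Integrate the density: Q_enc = 4π ∫₀^r ρ₀(r'/R)^1 r'² dr' = 4πρ₀ r^4/(4·R) = -2.945×10^-6 C.
Gauss's law: E·4πr² = Q_enc/ε₀.
E = k|Q_enc|/r² = (8.99×10^9)(2.945×10^-6)/(0.145)² = 1.26e6 N/C.

E = 1.26e6 N/C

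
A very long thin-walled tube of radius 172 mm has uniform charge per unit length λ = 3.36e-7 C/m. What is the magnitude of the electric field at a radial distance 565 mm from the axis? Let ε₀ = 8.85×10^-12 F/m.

E = 1.07×10^4 N/C

Choose a coaxial cylinder of radius r = 565 mm (arbitrary length L) as the Gaussian surface (r > 172 mm).
The full line charge is enclosed: λ_enc = 3.36e-7 C/m.
Gauss's law: E·2πrL = λ_enc L/ε₀.
E = |λ_enc|/(2πε₀r) = (3.36×10^-7)/(2π·8.85×10^-12·0.565) = 1.07×10^4 N/C.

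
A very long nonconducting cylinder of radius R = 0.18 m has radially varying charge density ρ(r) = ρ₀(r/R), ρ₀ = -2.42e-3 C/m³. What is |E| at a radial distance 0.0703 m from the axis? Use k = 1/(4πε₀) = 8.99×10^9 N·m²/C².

E = 2.50e6 N/C

Choose a coaxial cylinder of radius r = 0.0703 m (arbitrary length L) as the Gaussian surface (r < R).
λ_enc = ∫₀^r ρ(r')·2πr' dr' = (2πρ₀/R)·r^3/3 = -9.783×10^-6 C/m.
Gauss's law: E·2πrL = λ_enc L/ε₀.
E = 2k|λ_enc|/r = 2(8.99×10^9)(9.783×10^-6)/(0.0703) = 2.50×10^6 N/C.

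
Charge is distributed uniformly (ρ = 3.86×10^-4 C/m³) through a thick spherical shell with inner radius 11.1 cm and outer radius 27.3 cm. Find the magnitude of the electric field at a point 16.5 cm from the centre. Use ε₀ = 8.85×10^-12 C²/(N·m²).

By spherical symmetry E is radial; choose a Gaussian sphere of radius r = 16.5 cm (within the shell material, 11.1 cm < r < 27.3 cm).
Enclosed charge is the volume from a to r: Q_enc = (4π/3)ρ(r³ − a³) = 5.052×10^-6 C.
Since E is radial and uniform over the Gaussian sphere, Φ = E·4πr² = Q_enc/ε₀.
E = |Q_enc|/(4πε₀r²) = (5.052×10^-6)/(4π·8.85×10^-12·(0.165)²) = 1.67×10^6 N/C.

E ≈ 1.67e6 N/C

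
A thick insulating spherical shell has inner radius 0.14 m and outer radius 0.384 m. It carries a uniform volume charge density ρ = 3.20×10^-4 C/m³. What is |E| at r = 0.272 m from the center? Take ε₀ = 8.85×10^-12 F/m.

E ≈ 2.83e6 N/C

Symmetry ⇒ E = E(r) r̂. Gaussian sphere of radius r = 0.272 m (within the shell material, 0.14 m < r < 0.384 m).
Only the shell between 0.14 m and r is enclosed: Q_enc = ρ·(4π/3)(r³ − a³) = (3.20e-4)·(4π/3)·((0.272)³ − (0.14)³) = 2.33×10^-5 C.
Gauss's law: E·4πr² = Q_enc/ε₀.
E = |Q_enc|/(4πε₀r²) = (2.33×10^-5)/(4π·8.85×10^-12·(0.272)²) = 2.83e6 N/C.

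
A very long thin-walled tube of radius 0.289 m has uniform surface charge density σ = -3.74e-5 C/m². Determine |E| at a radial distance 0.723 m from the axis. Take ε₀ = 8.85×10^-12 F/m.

1.69×10^6 N/C

Choose a coaxial cylinder of radius r = 0.723 m (arbitrary length L) as the Gaussian surface (r > 0.289 m).
The whole shell is enclosed: λ_enc = σ·2πR = (-3.74×10^-5)·2π·(0.289) = -6.791e-5 C/m.
By Gauss's law (flux through the curved wall only), E·2πrL = λ_enc L/ε₀.
E = |λ_enc|/(2πε₀r) = (6.791×10^-5)/(2π·8.85×10^-12·0.723) = 1.69×10^6 N/C.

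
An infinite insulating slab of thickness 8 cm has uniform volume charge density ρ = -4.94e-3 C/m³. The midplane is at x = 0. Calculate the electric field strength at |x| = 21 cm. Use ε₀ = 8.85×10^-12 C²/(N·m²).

E ≈ 2.23×10^7 V/m

The point |x| = 21 cm lies outside the slab (half-thickness 0.04 m). A symmetric pillbox spanning the full slab encloses Q_enc = ρ·d·A.
Flux = 2EA ⇒ E = |ρ|d/(2ε₀), independent of distance outside.
E = (4.94×10^-3)(0.08)/(2·8.85×10^-12) = 2.23e7 N/C.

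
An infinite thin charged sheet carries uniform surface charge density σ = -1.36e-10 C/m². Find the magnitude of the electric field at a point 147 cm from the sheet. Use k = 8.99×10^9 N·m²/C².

The symmetry is planar: E is normal to the sheet and the same magnitude on both sides. Take a pillbox straddling the sheet with end-cap area A.
Flux Φ = 2EA and Q_enc = σA, so 2EA = σA/ε₀ ⇒ E = |σ|/(2ε₀), independent of distance.
E = 2πk|σ| = 2π(8.99×10^9)(1.36×10^-10) = 7.68 N/C.

|E| ≈ 7.68 N/C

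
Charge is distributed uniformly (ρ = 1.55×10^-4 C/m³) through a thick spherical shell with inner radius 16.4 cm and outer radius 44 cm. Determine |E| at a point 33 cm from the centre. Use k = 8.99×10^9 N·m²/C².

By spherical symmetry E is radial; choose a Gaussian sphere of radius r = 33 cm (within the shell material, 16.4 cm < r < 44 cm).
Enclosed charge is the volume from a to r: Q_enc = (4π/3)ρ(r³ − a³) = 2.047×10^-5 C.
By Gauss's law, ∮E·dA = E·4πr² = Q_enc/ε₀.
E = k|Q_enc|/r² = (8.99×10^9)(2.047×10^-5)/(0.33)² = 1.69e6 N/C.

|E| = 1.69×10^6 N/C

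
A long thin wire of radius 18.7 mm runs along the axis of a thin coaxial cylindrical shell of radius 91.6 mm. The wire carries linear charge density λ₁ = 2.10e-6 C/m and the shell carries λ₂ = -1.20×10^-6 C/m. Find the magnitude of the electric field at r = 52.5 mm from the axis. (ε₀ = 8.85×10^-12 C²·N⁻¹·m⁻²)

Take a coaxial cylindrical Gaussian surface of radius r = 52.5 mm and length L (between the conductors, 18.7 mm < r < 91.6 mm).
The shell at 91.6 mm lies outside the Gaussian surface, so λ_enc = λ₁ = 2.10×10^-6 C/m.
By Gauss's law (flux through the curved wall only), E·2πrL = λ_enc L/ε₀.
E = |λ_enc|/(2πε₀r) = (2.10×10^-6)/(2π·8.85×10^-12·0.0525) = 7.19×10^5 N/C.

7.19×10^5 N/C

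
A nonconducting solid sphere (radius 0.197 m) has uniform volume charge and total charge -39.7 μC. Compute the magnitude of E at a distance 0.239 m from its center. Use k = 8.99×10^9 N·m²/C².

Take a concentric spherical Gaussian surface of radius r = 0.239 m (r > R, so the entire charge is enclosed).
Q_enc = -39.7 μC = -3.97×10^-5 C.
By Gauss's law, ∮E·dA = E·4πr² = Q_enc/ε₀.
E = k|Q_enc|/r² = (8.99×10^9)(3.97×10^-5)/(0.239)² = 6.25×10^6 N/C.

|E| ≈ 6.25×10^6 N/C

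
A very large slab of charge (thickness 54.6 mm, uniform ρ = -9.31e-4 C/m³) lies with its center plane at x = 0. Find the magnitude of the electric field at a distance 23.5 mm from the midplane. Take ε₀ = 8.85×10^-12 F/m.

By symmetry E is perpendicular to the slab. A Gaussian pillbox from −23.5 mm to +23.5 mm (face area A) lies entirely within the slab.
Q_enc = ρ·(2x)·A and flux = 2EA, so 2EA = 2ρxA/ε₀ ⇒ E = |ρ|x/ε₀.
E = (9.31e-4)(0.0235)/(8.85×10^-12) = 2.47×10^6 N/C.

|E| = 2.47×10^6 N/C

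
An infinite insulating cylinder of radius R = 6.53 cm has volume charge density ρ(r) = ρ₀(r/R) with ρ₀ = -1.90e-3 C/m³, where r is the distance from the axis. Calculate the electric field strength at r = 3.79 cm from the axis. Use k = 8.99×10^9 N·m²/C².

By cylindrical symmetry E is radial; use a coaxial Gaussian cylinder of radius 3.79 cm and length L (r < R).
Integrating ρ over the cross-section to radius r: λ_enc = (2πρ₀/R) ∫₀^r r'^2 dr' = 2πρ₀ r^3/(3·R) = -3.318e-6 C/m.
Applying ∮E·dA = Q_enc/ε₀ with the end caps contributing no flux:
E = 2k|λ_enc|/r = 2(8.99×10^9)(3.318×10^-6)/(0.0379) = 1.57e6 N/C.

E = 1.57×10^6 N/C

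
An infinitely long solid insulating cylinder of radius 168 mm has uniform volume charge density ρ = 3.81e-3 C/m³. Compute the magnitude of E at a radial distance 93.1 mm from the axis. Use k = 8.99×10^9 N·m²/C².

By cylindrical symmetry E is radial; use a coaxial Gaussian cylinder of radius 93.1 mm and length L (r < R).
Charge inside radius r per length L is ρ·πr²·L, so λ_enc = ρπr² = 1.037×10^-4 C/m.
By Gauss's law (flux through the curved wall only), E·2πrL = λ_enc L/ε₀.
E = 2k|λ_enc|/r = 2(8.99×10^9)(1.037×10^-4)/(0.0931) = 2.00×10^7 N/C.

E = 2.00×10^7 V/m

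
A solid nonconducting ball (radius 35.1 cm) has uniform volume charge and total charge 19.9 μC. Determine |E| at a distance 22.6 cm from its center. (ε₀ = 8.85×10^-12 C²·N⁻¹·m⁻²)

Take a concentric spherical Gaussian surface of radius r = 22.6 cm (r < R).
For a uniform sphere the enclosed fraction is (r/R)³, so Q_enc = (19.9 μC)(0.226/0.351)³ = 5.312e-6 C.
By Gauss's law, ∮E·dA = E·4πr² = Q_enc/ε₀.
E = |Q_enc|/(4πε₀r²) = (5.312×10^-6)/(4π·8.85×10^-12·(0.226)²) = 9.35×10^5 N/C.

|E| = 9.35e5 N/C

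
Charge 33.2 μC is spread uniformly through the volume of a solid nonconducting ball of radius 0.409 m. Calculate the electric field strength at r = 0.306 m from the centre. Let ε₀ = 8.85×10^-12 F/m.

|E| = 1.34e6 N/C

Symmetry ⇒ E = E(r) r̂. Gaussian sphere of radius r = 0.306 m (r < R).
Only the charge within r is enclosed: Q_enc = Q·(r/R)³ = (33.2 μC)·(0.306 m/0.409 m)³ = 1.39×10^-5 C.
Since E is radial and uniform over the Gaussian sphere, Φ = E·4πr² = Q_enc/ε₀.
E = |Q_enc|/(4πε₀r²) = (1.39e-5)/(4π·8.85×10^-12·(0.306)²) = 1.34×10^6 N/C.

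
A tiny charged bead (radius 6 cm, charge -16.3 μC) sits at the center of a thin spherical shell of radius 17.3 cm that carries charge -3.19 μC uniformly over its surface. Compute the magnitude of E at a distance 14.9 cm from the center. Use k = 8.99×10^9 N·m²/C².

|E| = 6.60e6 N/C

Symmetry ⇒ E = E(r) r̂. Gaussian sphere of radius r = 14.9 cm (between the bodies, 6 cm < r < 17.3 cm).
The shell at 17.3 cm lies outside the Gaussian surface, so Q_enc = -16.3 μC = -1.63e-5 C.
By Gauss's law, ∮E·dA = E·4πr² = Q_enc/ε₀.
E = k|Q_enc|/r² = (8.99×10^9)(1.63e-5)/(0.149)² = 6.60×10^6 N/C.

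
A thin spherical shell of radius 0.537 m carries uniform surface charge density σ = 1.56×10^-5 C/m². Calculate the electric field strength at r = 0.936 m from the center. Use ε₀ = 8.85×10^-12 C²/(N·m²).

|E| ≈ 5.80×10^5 V/m

Use a concentric Gaussian sphere at r = 0.936 m (r > 0.537 m).
The entire shell is enclosed: Q_enc = σ·4πR² = (1.56×10^-5)·4π·(0.537)² = 5.653×10^-5 C.
By Gauss's law, ∮E·dA = E·4πr² = Q_enc/ε₀.
E = |Q_enc|/(4πε₀r²) = (5.653×10^-5)/(4π·8.85×10^-12·(0.936)²) = 5.80e5 N/C.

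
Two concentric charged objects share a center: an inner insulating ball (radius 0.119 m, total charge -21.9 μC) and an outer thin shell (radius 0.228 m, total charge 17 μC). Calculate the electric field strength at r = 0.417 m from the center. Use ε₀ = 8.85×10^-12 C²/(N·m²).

By spherical symmetry E is radial; choose a Gaussian sphere of radius r = 0.417 m (r > 0.228 m, enclosing both).
Q_enc = (-21.9 μC) + (17 μC) = -4.90×10^-6 C.
By Gauss's law, ∮E·dA = E·4πr² = Q_enc/ε₀.
E = |Q_enc|/(4πε₀r²) = (4.90e-6)/(4π·8.85×10^-12·(0.417)²) = 2.53×10^5 N/C.

E = 2.53e5 N/C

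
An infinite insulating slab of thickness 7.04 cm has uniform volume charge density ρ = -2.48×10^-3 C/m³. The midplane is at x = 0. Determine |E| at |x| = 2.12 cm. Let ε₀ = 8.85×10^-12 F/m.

By symmetry E is perpendicular to the slab. A Gaussian pillbox from −2.12 cm to +2.12 cm (face area A) lies entirely within the slab.
Q_enc = ρ·(2x)·A and flux = 2EA, so 2EA = 2ρxA/ε₀ ⇒ E = |ρ|x/ε₀.
E = (2.48×10^-3)(0.0212)/(8.85×10^-12) = 5.94×10^6 N/C.

|E| = 5.94e6 N/C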